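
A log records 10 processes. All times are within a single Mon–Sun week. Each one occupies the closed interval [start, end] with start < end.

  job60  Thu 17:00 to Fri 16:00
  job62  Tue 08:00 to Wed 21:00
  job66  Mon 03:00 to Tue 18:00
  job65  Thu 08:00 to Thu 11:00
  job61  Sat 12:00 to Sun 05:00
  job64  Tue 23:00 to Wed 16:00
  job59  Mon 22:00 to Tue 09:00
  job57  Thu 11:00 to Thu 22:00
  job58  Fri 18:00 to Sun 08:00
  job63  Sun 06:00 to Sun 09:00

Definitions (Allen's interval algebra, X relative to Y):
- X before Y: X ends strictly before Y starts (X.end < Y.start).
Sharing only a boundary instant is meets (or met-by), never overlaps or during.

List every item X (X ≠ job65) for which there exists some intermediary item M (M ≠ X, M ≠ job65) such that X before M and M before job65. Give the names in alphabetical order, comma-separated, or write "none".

job59, job66

Target job65 = [Thu 08:00, Thu 11:00].
Intermediaries M with M before job65: job59, job62, job64, job66.
Via job59 — items with X before job59: none.
Via job62 — items with X before job62: none.
Via job64 — items with X before job64: job59, job66.
Via job66 — items with X before job66: none.
Union: job59, job66.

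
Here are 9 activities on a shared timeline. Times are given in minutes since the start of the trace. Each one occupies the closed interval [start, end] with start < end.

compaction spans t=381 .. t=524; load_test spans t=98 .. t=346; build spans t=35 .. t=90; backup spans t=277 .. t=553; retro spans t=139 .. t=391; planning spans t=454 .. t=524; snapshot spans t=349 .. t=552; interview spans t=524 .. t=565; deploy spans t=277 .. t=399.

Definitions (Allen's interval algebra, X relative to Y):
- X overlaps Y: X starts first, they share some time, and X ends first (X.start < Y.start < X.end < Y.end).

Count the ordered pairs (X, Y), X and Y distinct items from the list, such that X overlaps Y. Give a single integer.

Checking all 72 ordered pairs for relation 'overlaps'; matching pairs in alphabetical order:
(backup, interview): backup overlaps interview ✓
(deploy, compaction): deploy overlaps compaction ✓
(deploy, snapshot): deploy overlaps snapshot ✓
(load_test, backup): load_test overlaps backup ✓
(load_test, deploy): load_test overlaps deploy ✓
(load_test, retro): load_test overlaps retro ✓
(retro, backup): retro overlaps backup ✓
(retro, compaction): retro overlaps compaction ✓
(retro, deploy): retro overlaps deploy ✓
(retro, snapshot): retro overlaps snapshot ✓
(snapshot, interview): snapshot overlaps interview ✓
Count: 11.

11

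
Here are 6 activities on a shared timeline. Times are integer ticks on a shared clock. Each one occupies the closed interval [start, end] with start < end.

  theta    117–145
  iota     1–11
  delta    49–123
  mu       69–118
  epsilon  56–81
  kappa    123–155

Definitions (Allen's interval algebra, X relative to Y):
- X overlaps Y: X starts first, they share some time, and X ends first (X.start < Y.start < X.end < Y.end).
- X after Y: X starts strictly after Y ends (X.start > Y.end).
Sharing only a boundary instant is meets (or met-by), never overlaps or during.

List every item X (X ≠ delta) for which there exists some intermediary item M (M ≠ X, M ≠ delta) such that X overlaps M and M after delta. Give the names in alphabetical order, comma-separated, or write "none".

none

Target delta = [49, 123].
Intermediaries M with M after delta: none.
Union: none.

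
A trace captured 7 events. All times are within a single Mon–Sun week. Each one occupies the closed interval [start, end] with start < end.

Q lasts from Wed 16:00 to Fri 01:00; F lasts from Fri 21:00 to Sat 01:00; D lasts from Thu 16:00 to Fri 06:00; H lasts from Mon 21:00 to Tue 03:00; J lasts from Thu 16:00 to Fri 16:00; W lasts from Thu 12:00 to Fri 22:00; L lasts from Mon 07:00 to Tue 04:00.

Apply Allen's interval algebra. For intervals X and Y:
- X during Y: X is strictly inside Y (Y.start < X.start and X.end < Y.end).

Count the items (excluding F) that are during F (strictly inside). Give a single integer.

0

Target F = [Fri 21:00, Sat 01:00].
D [Thu 16:00, Fri 06:00] → before → no.
H [Mon 21:00, Tue 03:00] → before → no.
J [Thu 16:00, Fri 16:00] → before → no.
L [Mon 07:00, Tue 04:00] → before → no.
Q [Wed 16:00, Fri 01:00] → before → no.
W [Thu 12:00, Fri 22:00] → overlaps → no.
Total: 0.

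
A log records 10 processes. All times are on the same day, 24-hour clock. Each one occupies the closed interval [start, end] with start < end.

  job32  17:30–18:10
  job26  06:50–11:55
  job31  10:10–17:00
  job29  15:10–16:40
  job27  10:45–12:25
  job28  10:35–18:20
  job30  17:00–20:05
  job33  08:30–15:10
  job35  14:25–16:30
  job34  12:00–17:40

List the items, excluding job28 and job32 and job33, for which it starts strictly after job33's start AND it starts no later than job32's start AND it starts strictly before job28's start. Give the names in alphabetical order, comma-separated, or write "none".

Conditions: its start is strictly after job33's start (X.start > 08:30) AND its start is no later than job32's start (X.start <= 17:30) AND its start is strictly before job28's start (X.start < 10:35).
job26: start 06:50 > 08:30? ✗; start 06:50 <= 17:30? ✓; start 06:50 < 10:35? ✓ → no.
job27: start 10:45 > 08:30? ✓; start 10:45 <= 17:30? ✓; start 10:45 < 10:35? ✗ → no.
job29: start 15:10 > 08:30? ✓; start 15:10 <= 17:30? ✓; start 15:10 < 10:35? ✗ → no.
job30: start 17:00 > 08:30? ✓; start 17:00 <= 17:30? ✓; start 17:00 < 10:35? ✗ → no.
job31: start 10:10 > 08:30? ✓; start 10:10 <= 17:30? ✓; start 10:10 < 10:35? ✓ → yes.
job34: start 12:00 > 08:30? ✓; start 12:00 <= 17:30? ✓; start 12:00 < 10:35? ✗ → no.
job35: start 14:25 > 08:30? ✓; start 14:25 <= 17:30? ✓; start 14:25 < 10:35? ✗ → no.
Result: job31.

job31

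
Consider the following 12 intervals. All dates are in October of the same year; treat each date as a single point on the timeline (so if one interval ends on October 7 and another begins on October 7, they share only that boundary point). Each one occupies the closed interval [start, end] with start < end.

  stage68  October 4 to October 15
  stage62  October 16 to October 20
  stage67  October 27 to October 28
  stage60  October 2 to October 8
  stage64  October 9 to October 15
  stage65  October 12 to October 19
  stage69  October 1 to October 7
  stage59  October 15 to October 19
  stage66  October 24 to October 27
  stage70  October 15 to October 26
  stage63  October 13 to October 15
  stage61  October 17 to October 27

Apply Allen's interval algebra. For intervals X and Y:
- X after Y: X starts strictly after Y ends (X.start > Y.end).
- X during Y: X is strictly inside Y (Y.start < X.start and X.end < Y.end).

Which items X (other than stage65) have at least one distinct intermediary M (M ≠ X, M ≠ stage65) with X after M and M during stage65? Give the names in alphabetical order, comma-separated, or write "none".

Target stage65 = [October 12, October 19].
Intermediaries M with M during stage65: stage63.
Via stage63 — items with X after stage63: stage61, stage62, stage66, stage67.
Union: stage61, stage62, stage66, stage67.

stage61, stage62, stage66, stage67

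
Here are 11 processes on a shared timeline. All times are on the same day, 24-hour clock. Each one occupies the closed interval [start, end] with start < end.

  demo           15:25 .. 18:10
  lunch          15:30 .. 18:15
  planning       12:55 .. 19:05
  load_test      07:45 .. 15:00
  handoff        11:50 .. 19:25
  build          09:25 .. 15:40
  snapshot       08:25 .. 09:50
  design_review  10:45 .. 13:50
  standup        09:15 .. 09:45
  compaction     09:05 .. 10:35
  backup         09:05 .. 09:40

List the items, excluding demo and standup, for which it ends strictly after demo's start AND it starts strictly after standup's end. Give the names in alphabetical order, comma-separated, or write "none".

Conditions: its end is strictly after demo's start (X.end > 15:25) AND its start is strictly after standup's end (X.start > 09:45).
backup: end 09:40 > 15:25? ✗; start 09:05 > 09:45? ✗ → no.
build: end 15:40 > 15:25? ✓; start 09:25 > 09:45? ✗ → no.
compaction: end 10:35 > 15:25? ✗; start 09:05 > 09:45? ✗ → no.
design_review: end 13:50 > 15:25? ✗; start 10:45 > 09:45? ✓ → no.
handoff: end 19:25 > 15:25? ✓; start 11:50 > 09:45? ✓ → yes.
load_test: end 15:00 > 15:25? ✗; start 07:45 > 09:45? ✗ → no.
lunch: end 18:15 > 15:25? ✓; start 15:30 > 09:45? ✓ → yes.
planning: end 19:05 > 15:25? ✓; start 12:55 > 09:45? ✓ → yes.
snapshot: end 09:50 > 15:25? ✗; start 08:25 > 09:45? ✗ → no.
Result: handoff, lunch, planning.

handoff, lunch, planning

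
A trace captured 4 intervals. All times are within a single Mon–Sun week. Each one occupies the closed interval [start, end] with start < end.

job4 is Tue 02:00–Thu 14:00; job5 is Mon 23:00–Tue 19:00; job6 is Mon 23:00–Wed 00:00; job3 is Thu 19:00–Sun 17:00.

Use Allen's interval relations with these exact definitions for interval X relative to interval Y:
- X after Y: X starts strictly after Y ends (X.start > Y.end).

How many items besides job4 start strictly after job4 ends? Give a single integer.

Target job4 = [Tue 02:00, Thu 14:00].
job3 [Thu 19:00, Sun 17:00] → after → counts.
job5 [Mon 23:00, Tue 19:00] → overlaps → no.
job6 [Mon 23:00, Wed 00:00] → overlaps → no.
Total: 1.

1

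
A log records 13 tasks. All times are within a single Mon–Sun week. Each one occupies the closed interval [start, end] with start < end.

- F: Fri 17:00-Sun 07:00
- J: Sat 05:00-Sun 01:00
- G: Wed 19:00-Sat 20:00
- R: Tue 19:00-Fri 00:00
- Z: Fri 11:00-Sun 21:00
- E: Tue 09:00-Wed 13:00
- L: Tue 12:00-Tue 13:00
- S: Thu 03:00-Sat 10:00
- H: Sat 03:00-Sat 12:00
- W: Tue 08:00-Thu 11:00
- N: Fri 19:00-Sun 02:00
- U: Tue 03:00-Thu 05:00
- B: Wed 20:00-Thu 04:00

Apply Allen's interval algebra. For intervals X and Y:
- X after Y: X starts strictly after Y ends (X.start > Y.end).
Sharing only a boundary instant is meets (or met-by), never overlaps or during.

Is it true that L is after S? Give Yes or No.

No

L = [Tue 12:00, Tue 13:00], S = [Thu 03:00, Sat 10:00].
Actual relation of L to S: before.
Asked whether 'after' holds → No.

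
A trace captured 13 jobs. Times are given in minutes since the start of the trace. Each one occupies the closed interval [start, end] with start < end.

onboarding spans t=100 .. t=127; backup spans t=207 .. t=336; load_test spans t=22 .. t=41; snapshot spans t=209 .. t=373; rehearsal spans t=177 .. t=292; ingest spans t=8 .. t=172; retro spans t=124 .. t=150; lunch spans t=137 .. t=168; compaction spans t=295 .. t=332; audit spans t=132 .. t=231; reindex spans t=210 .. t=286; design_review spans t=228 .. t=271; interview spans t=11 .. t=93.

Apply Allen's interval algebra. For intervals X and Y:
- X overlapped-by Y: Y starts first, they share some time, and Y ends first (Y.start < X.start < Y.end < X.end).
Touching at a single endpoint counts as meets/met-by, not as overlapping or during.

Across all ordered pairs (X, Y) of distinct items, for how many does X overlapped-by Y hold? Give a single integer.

12

Checking all 156 ordered pairs for relation 'overlapped-by'; matching pairs in alphabetical order:
(audit, ingest): audit overlapped-by ingest ✓
(audit, retro): audit overlapped-by retro ✓
(backup, audit): backup overlapped-by audit ✓
(backup, rehearsal): backup overlapped-by rehearsal ✓
(design_review, audit): design_review overlapped-by audit ✓
(lunch, retro): lunch overlapped-by retro ✓
(rehearsal, audit): rehearsal overlapped-by audit ✓
(reindex, audit): reindex overlapped-by audit ✓
(retro, onboarding): retro overlapped-by onboarding ✓
(snapshot, audit): snapshot overlapped-by audit ✓
(snapshot, backup): snapshot overlapped-by backup ✓
(snapshot, rehearsal): snapshot overlapped-by rehearsal ✓
Count: 12.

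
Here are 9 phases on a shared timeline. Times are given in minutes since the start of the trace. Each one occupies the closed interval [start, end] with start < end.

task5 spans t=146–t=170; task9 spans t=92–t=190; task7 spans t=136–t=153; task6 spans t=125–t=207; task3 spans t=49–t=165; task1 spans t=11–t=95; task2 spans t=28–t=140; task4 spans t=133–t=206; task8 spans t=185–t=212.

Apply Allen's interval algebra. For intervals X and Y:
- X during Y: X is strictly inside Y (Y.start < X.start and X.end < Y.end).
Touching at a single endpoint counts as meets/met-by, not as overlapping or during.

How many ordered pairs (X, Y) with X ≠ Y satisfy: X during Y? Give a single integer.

8

Checking all 72 ordered pairs for relation 'during'; matching pairs in alphabetical order:
(task4, task6): task4 during task6 ✓
(task5, task4): task5 during task4 ✓
(task5, task6): task5 during task6 ✓
(task5, task9): task5 during task9 ✓
(task7, task3): task7 during task3 ✓
(task7, task4): task7 during task4 ✓
(task7, task6): task7 during task6 ✓
(task7, task9): task7 during task9 ✓
Count: 8.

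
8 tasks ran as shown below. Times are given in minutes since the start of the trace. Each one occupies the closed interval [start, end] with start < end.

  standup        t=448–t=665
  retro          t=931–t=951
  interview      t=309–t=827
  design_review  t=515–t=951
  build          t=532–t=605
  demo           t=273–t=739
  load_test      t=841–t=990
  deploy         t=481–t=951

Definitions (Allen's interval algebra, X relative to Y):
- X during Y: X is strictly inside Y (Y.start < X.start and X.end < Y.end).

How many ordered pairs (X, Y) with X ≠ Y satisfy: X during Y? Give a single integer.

Checking all 56 ordered pairs for relation 'during'; matching pairs in alphabetical order:
(build, demo): build during demo ✓
(build, deploy): build during deploy ✓
(build, design_review): build during design_review ✓
(build, interview): build during interview ✓
(build, standup): build during standup ✓
(retro, load_test): retro during load_test ✓
(standup, demo): standup during demo ✓
(standup, interview): standup during interview ✓
Count: 8.

8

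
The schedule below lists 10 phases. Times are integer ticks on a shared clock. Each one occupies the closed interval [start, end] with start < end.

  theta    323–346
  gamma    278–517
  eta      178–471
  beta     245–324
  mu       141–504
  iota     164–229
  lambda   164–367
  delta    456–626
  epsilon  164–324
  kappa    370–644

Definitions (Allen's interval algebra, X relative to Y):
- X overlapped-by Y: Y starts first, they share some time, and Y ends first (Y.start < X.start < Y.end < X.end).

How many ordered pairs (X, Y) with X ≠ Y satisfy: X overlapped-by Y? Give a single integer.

Checking all 90 ordered pairs for relation 'overlapped-by'; matching pairs in alphabetical order:
(delta, eta): delta overlapped-by eta ✓
(delta, gamma): delta overlapped-by gamma ✓
(delta, mu): delta overlapped-by mu ✓
(eta, epsilon): eta overlapped-by epsilon ✓
(eta, iota): eta overlapped-by iota ✓
(eta, lambda): eta overlapped-by lambda ✓
(gamma, beta): gamma overlapped-by beta ✓
(gamma, epsilon): gamma overlapped-by epsilon ✓
(gamma, eta): gamma overlapped-by eta ✓
(gamma, lambda): gamma overlapped-by lambda ✓
(gamma, mu): gamma overlapped-by mu ✓
(kappa, eta): kappa overlapped-by eta ✓
(kappa, gamma): kappa overlapped-by gamma ✓
(kappa, mu): kappa overlapped-by mu ✓
(theta, beta): theta overlapped-by beta ✓
(theta, epsilon): theta overlapped-by epsilon ✓
Count: 16.

16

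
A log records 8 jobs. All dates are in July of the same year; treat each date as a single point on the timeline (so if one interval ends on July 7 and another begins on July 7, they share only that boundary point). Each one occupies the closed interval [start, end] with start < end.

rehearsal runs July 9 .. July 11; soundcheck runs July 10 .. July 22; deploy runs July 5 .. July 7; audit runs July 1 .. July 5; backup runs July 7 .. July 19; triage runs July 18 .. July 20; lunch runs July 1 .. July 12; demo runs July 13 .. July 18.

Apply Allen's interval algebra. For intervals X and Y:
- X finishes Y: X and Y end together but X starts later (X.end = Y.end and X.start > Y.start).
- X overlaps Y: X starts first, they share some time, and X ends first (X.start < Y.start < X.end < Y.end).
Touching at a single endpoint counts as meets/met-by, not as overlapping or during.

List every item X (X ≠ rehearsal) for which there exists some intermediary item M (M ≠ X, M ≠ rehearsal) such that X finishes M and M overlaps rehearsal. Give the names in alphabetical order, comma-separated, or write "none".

none

Target rehearsal = [July 9, July 11].
Intermediaries M with M overlaps rehearsal: none.
Union: none.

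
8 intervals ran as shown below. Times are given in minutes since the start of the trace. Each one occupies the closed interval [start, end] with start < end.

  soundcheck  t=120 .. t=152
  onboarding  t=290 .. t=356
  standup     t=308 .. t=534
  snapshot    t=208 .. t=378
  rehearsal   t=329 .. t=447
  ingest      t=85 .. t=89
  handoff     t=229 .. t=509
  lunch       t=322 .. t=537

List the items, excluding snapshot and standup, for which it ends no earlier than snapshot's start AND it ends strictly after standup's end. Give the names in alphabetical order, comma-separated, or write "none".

lunch

Conditions: its end is no earlier than snapshot's start (X.end >= t=208) AND its end is strictly after standup's end (X.end > t=534).
handoff: end t=509 >= t=208? ✓; end t=509 > t=534? ✗ → no.
ingest: end t=89 >= t=208? ✗; end t=89 > t=534? ✗ → no.
lunch: end t=537 >= t=208? ✓; end t=537 > t=534? ✓ → yes.
onboarding: end t=356 >= t=208? ✓; end t=356 > t=534? ✗ → no.
rehearsal: end t=447 >= t=208? ✓; end t=447 > t=534? ✗ → no.
soundcheck: end t=152 >= t=208? ✗; end t=152 > t=534? ✗ → no.
Result: lunch.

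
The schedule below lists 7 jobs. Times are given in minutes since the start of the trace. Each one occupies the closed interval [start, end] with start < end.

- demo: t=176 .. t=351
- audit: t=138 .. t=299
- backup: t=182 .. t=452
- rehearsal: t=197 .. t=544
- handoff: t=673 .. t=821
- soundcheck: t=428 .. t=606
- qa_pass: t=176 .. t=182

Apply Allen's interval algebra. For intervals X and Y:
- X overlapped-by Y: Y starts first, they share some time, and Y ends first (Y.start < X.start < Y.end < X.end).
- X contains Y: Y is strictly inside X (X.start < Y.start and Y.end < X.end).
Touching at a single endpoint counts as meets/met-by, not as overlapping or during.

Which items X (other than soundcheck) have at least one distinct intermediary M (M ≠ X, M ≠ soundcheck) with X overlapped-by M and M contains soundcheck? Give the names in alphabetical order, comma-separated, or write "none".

Target soundcheck = [t=428, t=606].
Intermediaries M with M contains soundcheck: none.
Union: none.

none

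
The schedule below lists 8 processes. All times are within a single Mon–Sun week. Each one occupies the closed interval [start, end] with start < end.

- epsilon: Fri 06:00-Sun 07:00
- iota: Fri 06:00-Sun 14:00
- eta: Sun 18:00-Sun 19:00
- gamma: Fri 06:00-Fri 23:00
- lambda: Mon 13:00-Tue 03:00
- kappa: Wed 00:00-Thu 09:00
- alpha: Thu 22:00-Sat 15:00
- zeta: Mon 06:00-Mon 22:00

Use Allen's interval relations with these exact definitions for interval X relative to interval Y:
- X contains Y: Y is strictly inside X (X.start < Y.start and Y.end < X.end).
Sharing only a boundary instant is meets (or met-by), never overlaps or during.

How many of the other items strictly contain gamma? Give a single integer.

1

Target gamma = [Fri 06:00, Fri 23:00].
alpha [Thu 22:00, Sat 15:00] → contains → counts.
epsilon [Fri 06:00, Sun 07:00] → started-by → no.
eta [Sun 18:00, Sun 19:00] → after → no.
iota [Fri 06:00, Sun 14:00] → started-by → no.
kappa [Wed 00:00, Thu 09:00] → before → no.
lambda [Mon 13:00, Tue 03:00] → before → no.
zeta [Mon 06:00, Mon 22:00] → before → no.
Total: 1.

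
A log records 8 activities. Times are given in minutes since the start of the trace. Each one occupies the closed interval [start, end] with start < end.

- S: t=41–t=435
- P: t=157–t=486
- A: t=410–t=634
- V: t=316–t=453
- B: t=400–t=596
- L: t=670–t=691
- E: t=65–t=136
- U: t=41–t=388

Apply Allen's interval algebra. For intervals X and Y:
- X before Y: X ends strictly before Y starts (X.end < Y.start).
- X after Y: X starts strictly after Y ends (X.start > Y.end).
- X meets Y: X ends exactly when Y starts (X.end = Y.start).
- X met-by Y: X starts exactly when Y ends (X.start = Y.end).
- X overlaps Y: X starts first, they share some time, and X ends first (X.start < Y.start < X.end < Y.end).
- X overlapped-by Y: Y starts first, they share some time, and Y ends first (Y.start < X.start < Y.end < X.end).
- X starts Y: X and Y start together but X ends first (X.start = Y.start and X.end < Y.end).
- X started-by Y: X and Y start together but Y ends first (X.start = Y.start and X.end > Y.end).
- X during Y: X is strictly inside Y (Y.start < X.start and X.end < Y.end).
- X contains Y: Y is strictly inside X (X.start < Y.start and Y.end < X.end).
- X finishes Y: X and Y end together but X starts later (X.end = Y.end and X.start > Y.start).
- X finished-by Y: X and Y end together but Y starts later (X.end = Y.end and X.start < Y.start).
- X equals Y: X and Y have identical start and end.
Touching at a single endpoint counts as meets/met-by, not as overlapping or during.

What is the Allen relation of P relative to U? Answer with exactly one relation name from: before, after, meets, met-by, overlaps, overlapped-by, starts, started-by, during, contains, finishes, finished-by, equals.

P = [t=157, t=486]; U = [t=41, t=388].
Compare endpoints: P.start > U.start, P.start < U.end, P.end > U.start, P.end > U.end.
That pattern is 'overlapped-by'.

overlapped-by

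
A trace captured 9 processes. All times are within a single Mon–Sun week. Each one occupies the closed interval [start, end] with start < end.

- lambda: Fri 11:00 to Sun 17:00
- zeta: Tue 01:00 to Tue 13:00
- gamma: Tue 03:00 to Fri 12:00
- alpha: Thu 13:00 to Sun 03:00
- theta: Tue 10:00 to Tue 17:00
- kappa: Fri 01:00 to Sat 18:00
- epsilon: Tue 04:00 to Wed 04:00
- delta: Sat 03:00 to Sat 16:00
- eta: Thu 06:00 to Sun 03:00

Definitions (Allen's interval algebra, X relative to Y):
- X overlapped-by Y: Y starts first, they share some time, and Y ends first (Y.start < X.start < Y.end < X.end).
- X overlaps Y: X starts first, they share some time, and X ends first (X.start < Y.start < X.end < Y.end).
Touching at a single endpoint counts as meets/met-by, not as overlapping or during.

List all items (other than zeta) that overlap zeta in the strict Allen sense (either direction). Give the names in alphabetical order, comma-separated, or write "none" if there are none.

Target zeta = [Tue 01:00, Tue 13:00].
alpha [Thu 13:00, Sun 03:00] → after → no.
delta [Sat 03:00, Sat 16:00] → after → no.
epsilon [Tue 04:00, Wed 04:00] → overlapped-by → yes.
eta [Thu 06:00, Sun 03:00] → after → no.
gamma [Tue 03:00, Fri 12:00] → overlapped-by → yes.
kappa [Fri 01:00, Sat 18:00] → after → no.
lambda [Fri 11:00, Sun 17:00] → after → no.
theta [Tue 10:00, Tue 17:00] → overlapped-by → yes.
Result: epsilon, gamma, theta.

epsilon, gamma, theta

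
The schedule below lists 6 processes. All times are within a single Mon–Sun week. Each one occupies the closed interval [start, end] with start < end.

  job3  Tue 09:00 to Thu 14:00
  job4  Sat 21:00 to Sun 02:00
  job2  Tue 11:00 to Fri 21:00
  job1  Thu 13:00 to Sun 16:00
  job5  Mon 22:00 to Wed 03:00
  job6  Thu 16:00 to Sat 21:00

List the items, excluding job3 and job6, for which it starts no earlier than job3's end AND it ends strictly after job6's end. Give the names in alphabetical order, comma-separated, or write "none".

job4

Conditions: its start is no earlier than job3's end (X.start >= Thu 14:00) AND its end is strictly after job6's end (X.end > Sat 21:00).
job1: start Thu 13:00 >= Thu 14:00? ✗; end Sun 16:00 > Sat 21:00? ✓ → no.
job2: start Tue 11:00 >= Thu 14:00? ✗; end Fri 21:00 > Sat 21:00? ✗ → no.
job4: start Sat 21:00 >= Thu 14:00? ✓; end Sun 02:00 > Sat 21:00? ✓ → yes.
job5: start Mon 22:00 >= Thu 14:00? ✗; end Wed 03:00 > Sat 21:00? ✗ → no.
Result: job4.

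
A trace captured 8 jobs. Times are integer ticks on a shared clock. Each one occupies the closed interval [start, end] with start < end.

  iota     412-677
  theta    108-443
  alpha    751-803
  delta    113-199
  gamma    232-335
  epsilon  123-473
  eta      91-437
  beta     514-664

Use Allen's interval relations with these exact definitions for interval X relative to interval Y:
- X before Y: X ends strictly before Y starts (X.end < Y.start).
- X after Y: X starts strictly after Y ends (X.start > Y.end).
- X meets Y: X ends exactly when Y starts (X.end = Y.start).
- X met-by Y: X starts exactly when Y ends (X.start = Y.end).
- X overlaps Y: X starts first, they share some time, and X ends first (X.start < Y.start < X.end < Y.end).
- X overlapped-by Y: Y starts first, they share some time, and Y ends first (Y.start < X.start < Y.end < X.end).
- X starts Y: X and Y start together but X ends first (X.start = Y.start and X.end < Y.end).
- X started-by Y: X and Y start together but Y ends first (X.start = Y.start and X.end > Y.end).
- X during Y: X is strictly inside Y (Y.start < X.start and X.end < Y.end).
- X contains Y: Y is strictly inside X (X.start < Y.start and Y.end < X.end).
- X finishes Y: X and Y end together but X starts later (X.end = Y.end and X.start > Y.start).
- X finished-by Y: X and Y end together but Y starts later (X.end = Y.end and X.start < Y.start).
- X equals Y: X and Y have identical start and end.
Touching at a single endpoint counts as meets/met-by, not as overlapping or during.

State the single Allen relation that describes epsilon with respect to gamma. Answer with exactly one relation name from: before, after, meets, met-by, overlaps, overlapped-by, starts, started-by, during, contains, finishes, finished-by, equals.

contains

epsilon = [123, 473]; gamma = [232, 335].
Compare endpoints: epsilon.start < gamma.start, epsilon.start < gamma.end, epsilon.end > gamma.start, epsilon.end > gamma.end.
That pattern is 'contains'.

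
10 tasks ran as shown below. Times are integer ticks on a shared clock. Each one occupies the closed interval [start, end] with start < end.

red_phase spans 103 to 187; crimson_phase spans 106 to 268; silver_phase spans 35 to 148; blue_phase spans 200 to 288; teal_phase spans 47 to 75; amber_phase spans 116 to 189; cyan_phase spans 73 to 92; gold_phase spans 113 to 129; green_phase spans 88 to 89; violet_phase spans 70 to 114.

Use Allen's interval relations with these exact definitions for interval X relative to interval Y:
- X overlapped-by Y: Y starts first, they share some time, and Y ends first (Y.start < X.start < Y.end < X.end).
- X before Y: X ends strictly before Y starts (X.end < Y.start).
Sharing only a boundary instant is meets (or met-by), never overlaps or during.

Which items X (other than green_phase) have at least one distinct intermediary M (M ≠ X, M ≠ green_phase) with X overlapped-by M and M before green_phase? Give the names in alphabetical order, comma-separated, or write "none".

Target green_phase = [88, 89].
Intermediaries M with M before green_phase: teal_phase.
Via teal_phase — items with X overlapped-by teal_phase: cyan_phase, violet_phase.
Union: cyan_phase, violet_phase.

cyan_phase, violet_phase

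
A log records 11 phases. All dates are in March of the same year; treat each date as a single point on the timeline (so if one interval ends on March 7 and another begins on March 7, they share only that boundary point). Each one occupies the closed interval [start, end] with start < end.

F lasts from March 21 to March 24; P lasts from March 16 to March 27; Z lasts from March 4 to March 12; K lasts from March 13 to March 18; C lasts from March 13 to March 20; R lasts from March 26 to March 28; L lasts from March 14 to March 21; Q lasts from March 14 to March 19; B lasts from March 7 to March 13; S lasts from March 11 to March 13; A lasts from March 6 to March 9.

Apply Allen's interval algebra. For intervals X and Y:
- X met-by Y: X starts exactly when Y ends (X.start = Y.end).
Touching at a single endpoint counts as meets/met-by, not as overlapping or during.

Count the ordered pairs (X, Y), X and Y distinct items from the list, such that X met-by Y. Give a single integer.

Checking all 110 ordered pairs for relation 'met-by'; matching pairs in alphabetical order:
(C, B): C met-by B ✓
(C, S): C met-by S ✓
(F, L): F met-by L ✓
(K, B): K met-by B ✓
(K, S): K met-by S ✓
Count: 5.

5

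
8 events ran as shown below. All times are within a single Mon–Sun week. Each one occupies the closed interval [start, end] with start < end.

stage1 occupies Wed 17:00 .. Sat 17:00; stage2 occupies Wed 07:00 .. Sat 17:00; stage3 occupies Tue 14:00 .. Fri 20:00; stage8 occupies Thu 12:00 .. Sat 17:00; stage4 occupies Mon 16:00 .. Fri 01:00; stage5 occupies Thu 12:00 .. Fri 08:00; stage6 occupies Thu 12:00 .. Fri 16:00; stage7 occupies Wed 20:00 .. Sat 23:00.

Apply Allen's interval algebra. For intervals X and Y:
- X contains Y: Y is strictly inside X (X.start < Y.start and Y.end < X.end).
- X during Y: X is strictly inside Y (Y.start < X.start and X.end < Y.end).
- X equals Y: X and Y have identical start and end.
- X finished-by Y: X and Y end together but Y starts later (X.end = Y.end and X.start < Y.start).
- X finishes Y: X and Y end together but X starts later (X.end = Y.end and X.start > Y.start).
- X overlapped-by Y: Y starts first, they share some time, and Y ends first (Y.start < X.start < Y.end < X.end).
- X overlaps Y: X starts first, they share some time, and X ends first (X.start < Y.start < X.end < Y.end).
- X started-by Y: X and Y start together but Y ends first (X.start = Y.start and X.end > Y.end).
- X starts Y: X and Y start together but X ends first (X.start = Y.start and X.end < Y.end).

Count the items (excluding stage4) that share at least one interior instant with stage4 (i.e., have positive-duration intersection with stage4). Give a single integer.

7

Target stage4 = [Mon 16:00, Fri 01:00].
stage1 [Wed 17:00, Sat 17:00] → overlapped-by → counts.
stage2 [Wed 07:00, Sat 17:00] → overlapped-by → counts.
stage3 [Tue 14:00, Fri 20:00] → overlapped-by → counts.
stage5 [Thu 12:00, Fri 08:00] → overlapped-by → counts.
stage6 [Thu 12:00, Fri 16:00] → overlapped-by → counts.
stage7 [Wed 20:00, Sat 23:00] → overlapped-by → counts.
stage8 [Thu 12:00, Sat 17:00] → overlapped-by → counts.
Total: 7.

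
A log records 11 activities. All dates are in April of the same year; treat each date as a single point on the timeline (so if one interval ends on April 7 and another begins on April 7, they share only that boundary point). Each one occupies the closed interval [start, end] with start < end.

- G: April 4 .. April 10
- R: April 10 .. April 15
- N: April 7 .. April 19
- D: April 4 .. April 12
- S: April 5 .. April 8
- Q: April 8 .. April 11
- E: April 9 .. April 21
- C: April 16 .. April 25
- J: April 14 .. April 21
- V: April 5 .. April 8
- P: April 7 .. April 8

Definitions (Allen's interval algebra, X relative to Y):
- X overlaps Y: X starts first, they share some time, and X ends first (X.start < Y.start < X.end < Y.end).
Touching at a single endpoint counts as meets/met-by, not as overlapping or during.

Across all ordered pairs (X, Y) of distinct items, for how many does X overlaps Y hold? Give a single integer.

Checking all 110 ordered pairs for relation 'overlaps'; matching pairs in alphabetical order:
(D, E): D overlaps E ✓
(D, N): D overlaps N ✓
(D, R): D overlaps R ✓
(E, C): E overlaps C ✓
(G, E): G overlaps E ✓
(G, N): G overlaps N ✓
(G, Q): G overlaps Q ✓
(J, C): J overlaps C ✓
(N, C): N overlaps C ✓
(N, E): N overlaps E ✓
(N, J): N overlaps J ✓
(Q, E): Q overlaps E ✓
(Q, R): Q overlaps R ✓
(R, J): R overlaps J ✓
(S, N): S overlaps N ✓
(V, N): V overlaps N ✓
Count: 16.

16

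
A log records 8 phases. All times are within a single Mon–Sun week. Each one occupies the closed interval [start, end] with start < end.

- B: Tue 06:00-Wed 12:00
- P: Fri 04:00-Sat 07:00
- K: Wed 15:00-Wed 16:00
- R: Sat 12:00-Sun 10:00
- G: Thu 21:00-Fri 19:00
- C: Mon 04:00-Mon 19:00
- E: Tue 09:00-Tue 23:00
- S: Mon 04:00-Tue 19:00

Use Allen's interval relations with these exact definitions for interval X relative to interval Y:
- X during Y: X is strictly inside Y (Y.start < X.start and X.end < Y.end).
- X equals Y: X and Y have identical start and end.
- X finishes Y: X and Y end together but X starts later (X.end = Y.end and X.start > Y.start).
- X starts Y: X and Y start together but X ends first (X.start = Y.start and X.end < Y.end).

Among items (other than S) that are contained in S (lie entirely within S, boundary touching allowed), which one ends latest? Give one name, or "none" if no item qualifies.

C

Target S = [Mon 04:00, Tue 19:00].
B [Tue 06:00, Wed 12:00] → overlapped-by → excluded.
C [Mon 04:00, Mon 19:00] → starts → candidate.
E [Tue 09:00, Tue 23:00] → overlapped-by → excluded.
G [Thu 21:00, Fri 19:00] → after → excluded.
K [Wed 15:00, Wed 16:00] → after → excluded.
P [Fri 04:00, Sat 07:00] → after → excluded.
R [Sat 12:00, Sun 10:00] → after → excluded.
Among candidates, latest end is Mon 19:00 → C.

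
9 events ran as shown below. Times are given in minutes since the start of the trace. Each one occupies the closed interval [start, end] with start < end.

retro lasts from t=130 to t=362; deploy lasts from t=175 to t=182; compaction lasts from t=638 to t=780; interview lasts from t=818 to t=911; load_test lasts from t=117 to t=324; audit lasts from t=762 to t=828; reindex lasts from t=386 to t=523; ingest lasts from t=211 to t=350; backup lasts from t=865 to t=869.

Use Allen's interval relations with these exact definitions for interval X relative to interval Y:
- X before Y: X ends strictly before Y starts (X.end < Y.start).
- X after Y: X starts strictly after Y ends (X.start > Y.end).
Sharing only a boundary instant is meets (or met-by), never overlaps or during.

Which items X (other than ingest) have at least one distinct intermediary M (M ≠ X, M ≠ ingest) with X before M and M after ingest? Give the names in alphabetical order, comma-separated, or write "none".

audit, compaction, deploy, load_test, reindex, retro

Target ingest = [t=211, t=350].
Intermediaries M with M after ingest: audit, backup, compaction, interview, reindex.
Via audit — items with X before audit: deploy, load_test, reindex, retro.
Via backup — items with X before backup: audit, compaction, deploy, load_test, reindex, retro.
Via compaction — items with X before compaction: deploy, load_test, reindex, retro.
Via interview — items with X before interview: compaction, deploy, load_test, reindex, retro.
Via reindex — items with X before reindex: deploy, load_test, retro.
Union: audit, compaction, deploy, load_test, reindex, retro.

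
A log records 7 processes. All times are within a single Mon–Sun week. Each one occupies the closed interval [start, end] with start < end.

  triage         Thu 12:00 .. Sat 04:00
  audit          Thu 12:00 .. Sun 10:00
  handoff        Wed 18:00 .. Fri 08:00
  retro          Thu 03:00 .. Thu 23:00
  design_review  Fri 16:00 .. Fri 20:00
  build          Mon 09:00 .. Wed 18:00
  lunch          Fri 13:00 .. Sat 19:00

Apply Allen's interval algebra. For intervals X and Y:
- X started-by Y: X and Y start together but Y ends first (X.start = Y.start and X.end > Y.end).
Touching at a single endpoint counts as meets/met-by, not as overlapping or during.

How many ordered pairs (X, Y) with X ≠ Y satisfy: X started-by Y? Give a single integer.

Checking all 42 ordered pairs for relation 'started-by'; matching pairs in alphabetical order:
(audit, triage): audit started-by triage ✓
Count: 1.

1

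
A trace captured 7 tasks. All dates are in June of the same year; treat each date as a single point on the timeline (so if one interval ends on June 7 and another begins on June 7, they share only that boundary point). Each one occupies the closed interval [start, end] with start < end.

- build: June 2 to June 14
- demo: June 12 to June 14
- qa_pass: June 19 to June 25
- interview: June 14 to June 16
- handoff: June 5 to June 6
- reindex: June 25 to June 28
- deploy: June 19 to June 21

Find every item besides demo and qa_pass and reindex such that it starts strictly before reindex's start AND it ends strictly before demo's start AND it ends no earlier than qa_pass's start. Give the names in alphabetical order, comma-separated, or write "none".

Conditions: its start is strictly before reindex's start (X.start < June 25) AND its end is strictly before demo's start (X.end < June 12) AND its end is no earlier than qa_pass's start (X.end >= June 19).
build: start June 2 < June 25? ✓; end June 14 < June 12? ✗; end June 14 >= June 19? ✗ → no.
deploy: start June 19 < June 25? ✓; end June 21 < June 12? ✗; end June 21 >= June 19? ✓ → no.
handoff: start June 5 < June 25? ✓; end June 6 < June 12? ✓; end June 6 >= June 19? ✗ → no.
interview: start June 14 < June 25? ✓; end June 16 < June 12? ✗; end June 16 >= June 19? ✗ → no.
Result: none.

none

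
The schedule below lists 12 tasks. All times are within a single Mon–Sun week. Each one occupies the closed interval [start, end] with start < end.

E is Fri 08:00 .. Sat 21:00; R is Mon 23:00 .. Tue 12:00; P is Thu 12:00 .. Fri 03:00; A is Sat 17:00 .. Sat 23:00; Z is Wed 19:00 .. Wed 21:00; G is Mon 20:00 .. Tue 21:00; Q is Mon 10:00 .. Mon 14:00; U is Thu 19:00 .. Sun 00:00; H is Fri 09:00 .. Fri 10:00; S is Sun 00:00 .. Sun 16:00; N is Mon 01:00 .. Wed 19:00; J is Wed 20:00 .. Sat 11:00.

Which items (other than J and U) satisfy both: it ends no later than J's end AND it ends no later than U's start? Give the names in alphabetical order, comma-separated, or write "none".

G, N, Q, R, Z

Conditions: its end is no later than J's end (X.end <= Sat 11:00) AND its end is no later than U's start (X.end <= Thu 19:00).
A: end Sat 23:00 <= Sat 11:00? ✗; end Sat 23:00 <= Thu 19:00? ✗ → no.
E: end Sat 21:00 <= Sat 11:00? ✗; end Sat 21:00 <= Thu 19:00? ✗ → no.
G: end Tue 21:00 <= Sat 11:00? ✓; end Tue 21:00 <= Thu 19:00? ✓ → yes.
H: end Fri 10:00 <= Sat 11:00? ✓; end Fri 10:00 <= Thu 19:00? ✗ → no.
N: end Wed 19:00 <= Sat 11:00? ✓; end Wed 19:00 <= Thu 19:00? ✓ → yes.
P: end Fri 03:00 <= Sat 11:00? ✓; end Fri 03:00 <= Thu 19:00? ✗ → no.
Q: end Mon 14:00 <= Sat 11:00? ✓; end Mon 14:00 <= Thu 19:00? ✓ → yes.
R: end Tue 12:00 <= Sat 11:00? ✓; end Tue 12:00 <= Thu 19:00? ✓ → yes.
S: end Sun 16:00 <= Sat 11:00? ✗; end Sun 16:00 <= Thu 19:00? ✗ → no.
Z: end Wed 21:00 <= Sat 11:00? ✓; end Wed 21:00 <= Thu 19:00? ✓ → yes.
Result: G, N, Q, R, Z.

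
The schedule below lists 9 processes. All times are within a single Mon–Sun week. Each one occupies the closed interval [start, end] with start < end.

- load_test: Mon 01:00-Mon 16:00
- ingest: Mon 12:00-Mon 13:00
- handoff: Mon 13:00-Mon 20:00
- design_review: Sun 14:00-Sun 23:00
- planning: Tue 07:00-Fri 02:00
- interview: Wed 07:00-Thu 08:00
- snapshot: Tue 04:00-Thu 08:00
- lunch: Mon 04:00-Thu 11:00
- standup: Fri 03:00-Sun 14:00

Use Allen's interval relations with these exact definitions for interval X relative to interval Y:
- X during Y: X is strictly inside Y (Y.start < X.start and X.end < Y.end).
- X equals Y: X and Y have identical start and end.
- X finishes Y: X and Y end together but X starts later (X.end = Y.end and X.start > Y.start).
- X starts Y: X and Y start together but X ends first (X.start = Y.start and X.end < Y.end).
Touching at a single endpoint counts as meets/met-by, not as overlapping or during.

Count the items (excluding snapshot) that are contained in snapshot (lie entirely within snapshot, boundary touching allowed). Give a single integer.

1

Target snapshot = [Tue 04:00, Thu 08:00].
design_review [Sun 14:00, Sun 23:00] → after → no.
handoff [Mon 13:00, Mon 20:00] → before → no.
ingest [Mon 12:00, Mon 13:00] → before → no.
interview [Wed 07:00, Thu 08:00] → finishes → counts.
load_test [Mon 01:00, Mon 16:00] → before → no.
lunch [Mon 04:00, Thu 11:00] → contains → no.
planning [Tue 07:00, Fri 02:00] → overlapped-by → no.
standup [Fri 03:00, Sun 14:00] → after → no.
Total: 1.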